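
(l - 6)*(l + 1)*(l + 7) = l^3 + 2*l^2 - 41*l - 42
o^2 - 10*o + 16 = (o - 8)*(o - 2)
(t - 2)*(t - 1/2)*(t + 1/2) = t^3 - 2*t^2 - t/4 + 1/2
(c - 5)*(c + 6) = c^2 + c - 30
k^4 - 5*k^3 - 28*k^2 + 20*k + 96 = (k - 8)*(k - 2)*(k + 2)*(k + 3)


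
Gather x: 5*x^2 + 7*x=5*x^2 + 7*x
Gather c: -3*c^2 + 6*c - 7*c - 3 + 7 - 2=-3*c^2 - c + 2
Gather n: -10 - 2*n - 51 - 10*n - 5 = -12*n - 66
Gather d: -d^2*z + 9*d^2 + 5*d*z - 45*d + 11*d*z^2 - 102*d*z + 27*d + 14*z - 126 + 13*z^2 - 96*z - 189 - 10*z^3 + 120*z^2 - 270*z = d^2*(9 - z) + d*(11*z^2 - 97*z - 18) - 10*z^3 + 133*z^2 - 352*z - 315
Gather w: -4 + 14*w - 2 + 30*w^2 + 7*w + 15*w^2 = 45*w^2 + 21*w - 6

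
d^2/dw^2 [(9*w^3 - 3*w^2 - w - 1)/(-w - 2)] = 2*(-9*w^3 - 54*w^2 - 108*w + 11)/(w^3 + 6*w^2 + 12*w + 8)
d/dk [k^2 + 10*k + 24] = 2*k + 10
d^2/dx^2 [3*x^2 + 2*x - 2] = 6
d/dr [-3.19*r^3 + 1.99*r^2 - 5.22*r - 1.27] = -9.57*r^2 + 3.98*r - 5.22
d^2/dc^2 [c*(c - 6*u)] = 2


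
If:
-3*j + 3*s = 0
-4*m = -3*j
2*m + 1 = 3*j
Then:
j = 2/3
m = 1/2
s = 2/3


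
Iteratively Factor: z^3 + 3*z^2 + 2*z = (z + 1)*(z^2 + 2*z) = (z + 1)*(z + 2)*(z)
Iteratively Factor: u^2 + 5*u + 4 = (u + 1)*(u + 4)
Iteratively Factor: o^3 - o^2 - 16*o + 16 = (o - 1)*(o^2 - 16) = (o - 1)*(o + 4)*(o - 4)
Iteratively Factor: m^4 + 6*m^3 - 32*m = (m + 4)*(m^3 + 2*m^2 - 8*m) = (m + 4)^2*(m^2 - 2*m) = m*(m + 4)^2*(m - 2)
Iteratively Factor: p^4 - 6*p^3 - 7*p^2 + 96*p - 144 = (p - 3)*(p^3 - 3*p^2 - 16*p + 48) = (p - 4)*(p - 3)*(p^2 + p - 12) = (p - 4)*(p - 3)^2*(p + 4)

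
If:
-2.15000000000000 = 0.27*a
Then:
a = -7.96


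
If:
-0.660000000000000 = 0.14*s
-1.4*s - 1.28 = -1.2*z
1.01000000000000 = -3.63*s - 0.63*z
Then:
No Solution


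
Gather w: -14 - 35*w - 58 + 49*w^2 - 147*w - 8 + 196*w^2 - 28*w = 245*w^2 - 210*w - 80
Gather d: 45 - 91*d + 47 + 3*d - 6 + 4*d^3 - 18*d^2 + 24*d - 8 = 4*d^3 - 18*d^2 - 64*d + 78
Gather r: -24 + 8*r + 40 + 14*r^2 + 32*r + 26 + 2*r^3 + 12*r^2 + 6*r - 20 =2*r^3 + 26*r^2 + 46*r + 22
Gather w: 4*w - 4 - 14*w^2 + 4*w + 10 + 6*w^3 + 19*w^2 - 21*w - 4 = 6*w^3 + 5*w^2 - 13*w + 2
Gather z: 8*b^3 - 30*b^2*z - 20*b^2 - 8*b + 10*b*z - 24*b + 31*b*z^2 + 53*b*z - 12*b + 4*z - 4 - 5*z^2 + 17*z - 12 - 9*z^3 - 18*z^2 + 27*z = 8*b^3 - 20*b^2 - 44*b - 9*z^3 + z^2*(31*b - 23) + z*(-30*b^2 + 63*b + 48) - 16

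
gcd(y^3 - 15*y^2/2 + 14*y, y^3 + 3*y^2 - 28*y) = y^2 - 4*y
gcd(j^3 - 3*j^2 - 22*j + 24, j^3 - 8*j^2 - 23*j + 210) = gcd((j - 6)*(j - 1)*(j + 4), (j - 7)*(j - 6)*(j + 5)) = j - 6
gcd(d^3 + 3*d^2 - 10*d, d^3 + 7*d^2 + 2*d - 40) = d^2 + 3*d - 10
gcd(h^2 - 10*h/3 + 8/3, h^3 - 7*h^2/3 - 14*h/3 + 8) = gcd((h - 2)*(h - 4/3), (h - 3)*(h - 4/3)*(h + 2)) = h - 4/3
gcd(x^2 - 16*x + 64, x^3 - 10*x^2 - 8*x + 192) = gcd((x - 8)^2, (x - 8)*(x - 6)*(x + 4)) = x - 8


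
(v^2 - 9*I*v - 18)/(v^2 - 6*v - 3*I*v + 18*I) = (v - 6*I)/(v - 6)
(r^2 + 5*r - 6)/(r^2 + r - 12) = (r^2 + 5*r - 6)/(r^2 + r - 12)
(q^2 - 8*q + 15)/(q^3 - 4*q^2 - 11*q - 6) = (-q^2 + 8*q - 15)/(-q^3 + 4*q^2 + 11*q + 6)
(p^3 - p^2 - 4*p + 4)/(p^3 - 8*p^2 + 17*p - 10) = (p + 2)/(p - 5)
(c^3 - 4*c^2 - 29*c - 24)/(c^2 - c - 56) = (c^2 + 4*c + 3)/(c + 7)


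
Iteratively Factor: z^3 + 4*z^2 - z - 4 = (z + 1)*(z^2 + 3*z - 4) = (z - 1)*(z + 1)*(z + 4)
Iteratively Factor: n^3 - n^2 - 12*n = (n + 3)*(n^2 - 4*n) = n*(n + 3)*(n - 4)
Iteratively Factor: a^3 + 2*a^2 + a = (a)*(a^2 + 2*a + 1) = a*(a + 1)*(a + 1)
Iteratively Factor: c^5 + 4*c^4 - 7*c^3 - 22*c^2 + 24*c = (c - 2)*(c^4 + 6*c^3 + 5*c^2 - 12*c) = c*(c - 2)*(c^3 + 6*c^2 + 5*c - 12) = c*(c - 2)*(c + 3)*(c^2 + 3*c - 4) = c*(c - 2)*(c - 1)*(c + 3)*(c + 4)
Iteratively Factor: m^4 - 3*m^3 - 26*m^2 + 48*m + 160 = (m + 4)*(m^3 - 7*m^2 + 2*m + 40) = (m - 5)*(m + 4)*(m^2 - 2*m - 8) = (m - 5)*(m + 2)*(m + 4)*(m - 4)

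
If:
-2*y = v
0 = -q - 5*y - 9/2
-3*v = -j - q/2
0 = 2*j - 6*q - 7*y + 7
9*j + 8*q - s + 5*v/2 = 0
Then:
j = 683/64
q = 241/32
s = 10773/64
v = 77/16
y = -77/32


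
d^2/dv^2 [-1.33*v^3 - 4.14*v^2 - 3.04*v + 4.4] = -7.98*v - 8.28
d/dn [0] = 0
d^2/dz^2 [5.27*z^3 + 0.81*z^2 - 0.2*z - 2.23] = 31.62*z + 1.62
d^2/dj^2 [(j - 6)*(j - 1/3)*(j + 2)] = 6*j - 26/3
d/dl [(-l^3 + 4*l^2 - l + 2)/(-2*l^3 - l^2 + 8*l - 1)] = (9*l^4 - 20*l^3 + 46*l^2 - 4*l - 15)/(4*l^6 + 4*l^5 - 31*l^4 - 12*l^3 + 66*l^2 - 16*l + 1)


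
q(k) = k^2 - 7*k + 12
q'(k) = 2*k - 7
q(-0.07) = 12.49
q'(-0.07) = -7.14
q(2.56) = 0.63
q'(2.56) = -1.88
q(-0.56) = 16.23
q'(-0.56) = -8.12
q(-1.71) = 26.89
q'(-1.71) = -10.42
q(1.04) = 5.80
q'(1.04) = -4.92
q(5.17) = 2.54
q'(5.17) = 3.34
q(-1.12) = 21.09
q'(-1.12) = -9.24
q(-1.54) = 25.15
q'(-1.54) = -10.08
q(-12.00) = 240.00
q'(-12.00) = -31.00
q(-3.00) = 42.00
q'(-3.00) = -13.00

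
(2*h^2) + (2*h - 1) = 2*h^2 + 2*h - 1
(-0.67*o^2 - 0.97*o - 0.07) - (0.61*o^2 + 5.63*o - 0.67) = -1.28*o^2 - 6.6*o + 0.6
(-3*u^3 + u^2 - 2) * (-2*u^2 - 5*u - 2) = 6*u^5 + 13*u^4 + u^3 + 2*u^2 + 10*u + 4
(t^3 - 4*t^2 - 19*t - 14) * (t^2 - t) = t^5 - 5*t^4 - 15*t^3 + 5*t^2 + 14*t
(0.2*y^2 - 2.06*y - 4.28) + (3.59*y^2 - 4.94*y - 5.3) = 3.79*y^2 - 7.0*y - 9.58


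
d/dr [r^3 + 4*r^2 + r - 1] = 3*r^2 + 8*r + 1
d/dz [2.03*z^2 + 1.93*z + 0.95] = 4.06*z + 1.93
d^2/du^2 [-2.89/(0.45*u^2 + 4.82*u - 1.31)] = (1.17045*u^2 + 12.53682*u - 2.89*(0.9*u + 4.82)*(1.8*u + 9.64) - 3.40731)/(0.45*u^2 + 4.82*u - 1.31)^3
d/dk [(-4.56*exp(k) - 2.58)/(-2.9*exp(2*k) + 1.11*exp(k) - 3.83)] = (-13.224*exp(2*k) - 14.964*exp(k) + 20.3286)*exp(k)/(8.41*exp(4*k) - 6.438*exp(3*k) + 23.4461*exp(2*k) - 8.5026*exp(k) + 14.6689)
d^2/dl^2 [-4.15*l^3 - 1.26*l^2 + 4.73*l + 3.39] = -24.9*l - 2.52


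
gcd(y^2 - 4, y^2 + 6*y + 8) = y + 2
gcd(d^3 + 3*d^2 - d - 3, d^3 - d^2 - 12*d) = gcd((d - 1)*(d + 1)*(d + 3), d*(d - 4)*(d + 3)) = d + 3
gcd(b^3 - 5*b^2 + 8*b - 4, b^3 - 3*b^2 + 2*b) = b^2 - 3*b + 2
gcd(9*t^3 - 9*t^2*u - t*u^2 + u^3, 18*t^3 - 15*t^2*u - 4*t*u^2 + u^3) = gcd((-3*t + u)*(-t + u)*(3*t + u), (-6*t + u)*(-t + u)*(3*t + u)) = 3*t^2 - 2*t*u - u^2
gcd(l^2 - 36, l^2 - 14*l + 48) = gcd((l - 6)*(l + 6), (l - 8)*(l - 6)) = l - 6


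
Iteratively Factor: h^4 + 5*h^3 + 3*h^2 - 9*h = (h + 3)*(h^3 + 2*h^2 - 3*h) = (h + 3)^2*(h^2 - h) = (h - 1)*(h + 3)^2*(h)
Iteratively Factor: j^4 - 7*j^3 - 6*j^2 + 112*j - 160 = (j - 4)*(j^3 - 3*j^2 - 18*j + 40) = (j - 4)*(j + 4)*(j^2 - 7*j + 10) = (j - 5)*(j - 4)*(j + 4)*(j - 2)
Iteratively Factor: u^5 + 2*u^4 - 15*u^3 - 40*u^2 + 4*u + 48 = (u + 2)*(u^4 - 15*u^2 - 10*u + 24) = (u - 1)*(u + 2)*(u^3 + u^2 - 14*u - 24) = (u - 1)*(u + 2)^2*(u^2 - u - 12) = (u - 1)*(u + 2)^2*(u + 3)*(u - 4)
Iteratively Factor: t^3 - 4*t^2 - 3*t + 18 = (t + 2)*(t^2 - 6*t + 9) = (t - 3)*(t + 2)*(t - 3)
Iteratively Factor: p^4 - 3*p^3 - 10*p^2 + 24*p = (p)*(p^3 - 3*p^2 - 10*p + 24) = p*(p + 3)*(p^2 - 6*p + 8) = p*(p - 2)*(p + 3)*(p - 4)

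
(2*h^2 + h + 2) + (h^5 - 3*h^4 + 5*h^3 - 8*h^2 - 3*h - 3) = h^5 - 3*h^4 + 5*h^3 - 6*h^2 - 2*h - 1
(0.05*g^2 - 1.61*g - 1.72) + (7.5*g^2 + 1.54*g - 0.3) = 7.55*g^2 - 0.0700000000000001*g - 2.02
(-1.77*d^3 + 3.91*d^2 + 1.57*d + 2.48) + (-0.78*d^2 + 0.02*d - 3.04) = -1.77*d^3 + 3.13*d^2 + 1.59*d - 0.56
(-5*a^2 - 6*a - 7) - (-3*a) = -5*a^2 - 3*a - 7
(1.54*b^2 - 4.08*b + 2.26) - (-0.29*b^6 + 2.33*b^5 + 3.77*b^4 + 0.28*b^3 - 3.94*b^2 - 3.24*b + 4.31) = 0.29*b^6 - 2.33*b^5 - 3.77*b^4 - 0.28*b^3 + 5.48*b^2 - 0.84*b - 2.05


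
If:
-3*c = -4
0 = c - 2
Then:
No Solution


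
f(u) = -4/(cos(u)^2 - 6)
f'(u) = -8*sin(u)*cos(u)/(cos(u)^2 - 6)^2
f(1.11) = 0.69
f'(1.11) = -0.09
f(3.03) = 0.80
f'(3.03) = 0.04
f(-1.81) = 0.67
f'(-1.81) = -0.05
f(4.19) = 0.70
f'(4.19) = -0.10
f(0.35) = 0.78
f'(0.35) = -0.10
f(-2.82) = 0.78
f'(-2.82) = -0.09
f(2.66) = 0.77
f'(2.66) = 0.12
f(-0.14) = 0.80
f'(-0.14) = 0.04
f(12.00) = 0.76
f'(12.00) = 0.13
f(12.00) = 0.76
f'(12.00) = 0.13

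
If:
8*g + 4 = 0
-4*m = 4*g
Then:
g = -1/2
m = 1/2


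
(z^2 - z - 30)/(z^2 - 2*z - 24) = (z + 5)/(z + 4)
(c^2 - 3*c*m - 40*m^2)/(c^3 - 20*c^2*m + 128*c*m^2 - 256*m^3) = (c + 5*m)/(c^2 - 12*c*m + 32*m^2)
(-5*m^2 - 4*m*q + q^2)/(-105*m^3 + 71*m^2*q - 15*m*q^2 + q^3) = (m + q)/(21*m^2 - 10*m*q + q^2)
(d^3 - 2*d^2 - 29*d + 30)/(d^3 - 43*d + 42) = (d + 5)/(d + 7)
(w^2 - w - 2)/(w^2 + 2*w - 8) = (w + 1)/(w + 4)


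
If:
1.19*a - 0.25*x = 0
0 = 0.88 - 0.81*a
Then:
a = 1.09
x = 5.17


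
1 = 1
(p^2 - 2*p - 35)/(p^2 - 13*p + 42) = (p + 5)/(p - 6)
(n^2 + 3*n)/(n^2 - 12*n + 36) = n*(n + 3)/(n^2 - 12*n + 36)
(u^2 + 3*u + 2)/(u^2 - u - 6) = (u + 1)/(u - 3)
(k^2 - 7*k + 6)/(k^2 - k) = (k - 6)/k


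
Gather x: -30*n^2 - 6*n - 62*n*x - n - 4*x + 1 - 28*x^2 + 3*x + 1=-30*n^2 - 7*n - 28*x^2 + x*(-62*n - 1) + 2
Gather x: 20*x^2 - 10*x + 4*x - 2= 20*x^2 - 6*x - 2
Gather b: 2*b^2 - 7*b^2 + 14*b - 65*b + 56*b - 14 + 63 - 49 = -5*b^2 + 5*b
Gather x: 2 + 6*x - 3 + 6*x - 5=12*x - 6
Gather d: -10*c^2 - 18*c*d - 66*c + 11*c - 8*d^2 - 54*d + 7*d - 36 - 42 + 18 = -10*c^2 - 55*c - 8*d^2 + d*(-18*c - 47) - 60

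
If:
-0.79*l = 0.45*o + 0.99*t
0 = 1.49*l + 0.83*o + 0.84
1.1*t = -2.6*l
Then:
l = -0.19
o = -0.67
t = 0.46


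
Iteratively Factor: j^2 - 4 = (j - 2)*(j + 2)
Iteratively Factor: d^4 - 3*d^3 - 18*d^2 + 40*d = (d)*(d^3 - 3*d^2 - 18*d + 40) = d*(d - 5)*(d^2 + 2*d - 8) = d*(d - 5)*(d - 2)*(d + 4)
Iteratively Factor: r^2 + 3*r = (r)*(r + 3)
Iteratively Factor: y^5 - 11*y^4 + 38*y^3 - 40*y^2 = (y - 5)*(y^4 - 6*y^3 + 8*y^2) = (y - 5)*(y - 4)*(y^3 - 2*y^2) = (y - 5)*(y - 4)*(y - 2)*(y^2) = y*(y - 5)*(y - 4)*(y - 2)*(y)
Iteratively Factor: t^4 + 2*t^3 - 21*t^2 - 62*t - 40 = (t + 1)*(t^3 + t^2 - 22*t - 40) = (t + 1)*(t + 4)*(t^2 - 3*t - 10) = (t - 5)*(t + 1)*(t + 4)*(t + 2)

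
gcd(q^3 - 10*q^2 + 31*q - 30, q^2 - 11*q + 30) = q - 5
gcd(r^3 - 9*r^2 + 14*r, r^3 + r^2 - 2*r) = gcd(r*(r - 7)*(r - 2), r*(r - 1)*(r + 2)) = r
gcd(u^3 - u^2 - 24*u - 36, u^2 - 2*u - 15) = u + 3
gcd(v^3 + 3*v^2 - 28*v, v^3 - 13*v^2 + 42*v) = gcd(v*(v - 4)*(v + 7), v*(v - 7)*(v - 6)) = v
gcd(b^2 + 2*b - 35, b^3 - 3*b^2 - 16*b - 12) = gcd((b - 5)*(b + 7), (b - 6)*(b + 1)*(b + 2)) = 1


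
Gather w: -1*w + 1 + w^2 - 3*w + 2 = w^2 - 4*w + 3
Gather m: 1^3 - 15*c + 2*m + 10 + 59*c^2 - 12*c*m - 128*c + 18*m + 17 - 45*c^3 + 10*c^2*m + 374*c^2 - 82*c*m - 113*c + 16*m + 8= -45*c^3 + 433*c^2 - 256*c + m*(10*c^2 - 94*c + 36) + 36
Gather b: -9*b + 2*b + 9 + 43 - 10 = 42 - 7*b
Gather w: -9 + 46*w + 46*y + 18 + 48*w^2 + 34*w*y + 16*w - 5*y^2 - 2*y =48*w^2 + w*(34*y + 62) - 5*y^2 + 44*y + 9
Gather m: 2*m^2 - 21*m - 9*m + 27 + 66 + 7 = 2*m^2 - 30*m + 100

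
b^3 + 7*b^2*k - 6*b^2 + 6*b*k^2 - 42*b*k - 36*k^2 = (b - 6)*(b + k)*(b + 6*k)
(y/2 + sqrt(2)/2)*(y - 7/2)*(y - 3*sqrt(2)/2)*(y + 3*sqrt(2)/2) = y^4/2 - 7*y^3/4 + sqrt(2)*y^3/2 - 7*sqrt(2)*y^2/4 - 9*y^2/4 - 9*sqrt(2)*y/4 + 63*y/8 + 63*sqrt(2)/8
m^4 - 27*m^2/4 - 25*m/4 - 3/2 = (m - 3)*(m + 1/2)^2*(m + 2)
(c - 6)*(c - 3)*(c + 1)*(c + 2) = c^4 - 6*c^3 - 7*c^2 + 36*c + 36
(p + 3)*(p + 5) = p^2 + 8*p + 15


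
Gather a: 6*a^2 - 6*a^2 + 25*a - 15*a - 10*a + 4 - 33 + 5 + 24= 0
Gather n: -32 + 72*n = 72*n - 32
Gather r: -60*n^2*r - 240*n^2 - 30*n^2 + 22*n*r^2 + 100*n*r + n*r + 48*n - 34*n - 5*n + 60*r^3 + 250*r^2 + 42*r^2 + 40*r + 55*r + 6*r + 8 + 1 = -270*n^2 + 9*n + 60*r^3 + r^2*(22*n + 292) + r*(-60*n^2 + 101*n + 101) + 9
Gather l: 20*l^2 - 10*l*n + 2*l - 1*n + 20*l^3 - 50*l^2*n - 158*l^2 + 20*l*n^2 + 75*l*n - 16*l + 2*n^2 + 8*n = 20*l^3 + l^2*(-50*n - 138) + l*(20*n^2 + 65*n - 14) + 2*n^2 + 7*n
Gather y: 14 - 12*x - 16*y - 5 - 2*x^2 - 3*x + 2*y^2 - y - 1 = -2*x^2 - 15*x + 2*y^2 - 17*y + 8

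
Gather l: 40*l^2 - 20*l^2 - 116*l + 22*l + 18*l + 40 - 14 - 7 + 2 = 20*l^2 - 76*l + 21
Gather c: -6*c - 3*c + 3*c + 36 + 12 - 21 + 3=30 - 6*c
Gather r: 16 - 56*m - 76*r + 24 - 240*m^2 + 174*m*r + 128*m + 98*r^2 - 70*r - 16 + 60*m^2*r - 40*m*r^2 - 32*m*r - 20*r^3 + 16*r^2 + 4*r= -240*m^2 + 72*m - 20*r^3 + r^2*(114 - 40*m) + r*(60*m^2 + 142*m - 142) + 24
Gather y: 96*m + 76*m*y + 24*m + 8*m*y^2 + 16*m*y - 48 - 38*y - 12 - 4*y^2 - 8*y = 120*m + y^2*(8*m - 4) + y*(92*m - 46) - 60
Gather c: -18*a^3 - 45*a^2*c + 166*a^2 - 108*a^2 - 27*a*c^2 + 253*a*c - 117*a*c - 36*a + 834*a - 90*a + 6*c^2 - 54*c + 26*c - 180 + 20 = -18*a^3 + 58*a^2 + 708*a + c^2*(6 - 27*a) + c*(-45*a^2 + 136*a - 28) - 160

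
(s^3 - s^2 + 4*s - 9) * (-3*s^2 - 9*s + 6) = -3*s^5 - 6*s^4 + 3*s^3 - 15*s^2 + 105*s - 54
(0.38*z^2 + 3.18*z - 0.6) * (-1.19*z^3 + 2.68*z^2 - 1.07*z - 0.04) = -0.4522*z^5 - 2.7658*z^4 + 8.8298*z^3 - 5.0258*z^2 + 0.5148*z + 0.024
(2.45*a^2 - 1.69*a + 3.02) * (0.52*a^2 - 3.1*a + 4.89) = 1.274*a^4 - 8.4738*a^3 + 18.7899*a^2 - 17.6261*a + 14.7678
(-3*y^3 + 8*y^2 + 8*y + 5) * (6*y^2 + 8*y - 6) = -18*y^5 + 24*y^4 + 130*y^3 + 46*y^2 - 8*y - 30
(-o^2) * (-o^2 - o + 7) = o^4 + o^3 - 7*o^2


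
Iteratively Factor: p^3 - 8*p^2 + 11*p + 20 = (p - 4)*(p^2 - 4*p - 5) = (p - 4)*(p + 1)*(p - 5)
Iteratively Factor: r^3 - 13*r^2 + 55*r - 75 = (r - 3)*(r^2 - 10*r + 25) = (r - 5)*(r - 3)*(r - 5)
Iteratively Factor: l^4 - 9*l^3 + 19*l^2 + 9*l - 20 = (l + 1)*(l^3 - 10*l^2 + 29*l - 20) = (l - 1)*(l + 1)*(l^2 - 9*l + 20) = (l - 4)*(l - 1)*(l + 1)*(l - 5)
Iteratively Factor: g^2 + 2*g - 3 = (g - 1)*(g + 3)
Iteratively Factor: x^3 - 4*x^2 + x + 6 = (x - 3)*(x^2 - x - 2) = (x - 3)*(x + 1)*(x - 2)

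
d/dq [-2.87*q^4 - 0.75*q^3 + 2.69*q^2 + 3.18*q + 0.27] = -11.48*q^3 - 2.25*q^2 + 5.38*q + 3.18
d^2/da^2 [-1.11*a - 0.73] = 0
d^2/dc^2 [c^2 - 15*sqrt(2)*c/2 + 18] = 2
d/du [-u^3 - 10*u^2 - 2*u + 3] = -3*u^2 - 20*u - 2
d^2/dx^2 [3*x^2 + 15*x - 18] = 6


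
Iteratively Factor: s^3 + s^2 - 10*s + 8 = (s - 1)*(s^2 + 2*s - 8) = (s - 1)*(s + 4)*(s - 2)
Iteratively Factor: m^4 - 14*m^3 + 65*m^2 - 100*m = (m - 4)*(m^3 - 10*m^2 + 25*m) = (m - 5)*(m - 4)*(m^2 - 5*m) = m*(m - 5)*(m - 4)*(m - 5)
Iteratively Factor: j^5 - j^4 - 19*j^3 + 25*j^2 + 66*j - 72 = (j - 3)*(j^4 + 2*j^3 - 13*j^2 - 14*j + 24) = (j - 3)*(j - 1)*(j^3 + 3*j^2 - 10*j - 24) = (j - 3)*(j - 1)*(j + 2)*(j^2 + j - 12) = (j - 3)*(j - 1)*(j + 2)*(j + 4)*(j - 3)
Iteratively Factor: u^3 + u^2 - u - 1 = (u - 1)*(u^2 + 2*u + 1) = (u - 1)*(u + 1)*(u + 1)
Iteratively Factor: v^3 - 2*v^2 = (v)*(v^2 - 2*v) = v^2*(v - 2)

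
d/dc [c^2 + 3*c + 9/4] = 2*c + 3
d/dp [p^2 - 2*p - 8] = 2*p - 2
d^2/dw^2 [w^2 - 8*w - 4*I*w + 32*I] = 2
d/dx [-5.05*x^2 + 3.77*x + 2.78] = 3.77 - 10.1*x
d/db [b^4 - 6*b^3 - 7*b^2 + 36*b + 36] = 4*b^3 - 18*b^2 - 14*b + 36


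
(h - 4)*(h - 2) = h^2 - 6*h + 8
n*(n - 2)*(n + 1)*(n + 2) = n^4 + n^3 - 4*n^2 - 4*n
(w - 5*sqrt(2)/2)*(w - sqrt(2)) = w^2 - 7*sqrt(2)*w/2 + 5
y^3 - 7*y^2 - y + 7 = (y - 7)*(y - 1)*(y + 1)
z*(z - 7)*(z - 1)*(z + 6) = z^4 - 2*z^3 - 41*z^2 + 42*z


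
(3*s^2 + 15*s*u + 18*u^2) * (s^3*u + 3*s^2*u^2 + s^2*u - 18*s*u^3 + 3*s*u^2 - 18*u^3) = 3*s^5*u + 24*s^4*u^2 + 3*s^4*u + 9*s^3*u^3 + 24*s^3*u^2 - 216*s^2*u^4 + 9*s^2*u^3 - 324*s*u^5 - 216*s*u^4 - 324*u^5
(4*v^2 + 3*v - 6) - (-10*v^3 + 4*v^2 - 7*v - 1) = 10*v^3 + 10*v - 5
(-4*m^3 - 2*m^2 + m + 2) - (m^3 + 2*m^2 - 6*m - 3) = -5*m^3 - 4*m^2 + 7*m + 5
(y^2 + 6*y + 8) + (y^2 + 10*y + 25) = 2*y^2 + 16*y + 33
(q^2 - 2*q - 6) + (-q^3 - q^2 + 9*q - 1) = -q^3 + 7*q - 7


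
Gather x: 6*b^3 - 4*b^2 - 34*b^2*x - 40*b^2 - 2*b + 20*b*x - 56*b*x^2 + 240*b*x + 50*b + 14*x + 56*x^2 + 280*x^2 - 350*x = 6*b^3 - 44*b^2 + 48*b + x^2*(336 - 56*b) + x*(-34*b^2 + 260*b - 336)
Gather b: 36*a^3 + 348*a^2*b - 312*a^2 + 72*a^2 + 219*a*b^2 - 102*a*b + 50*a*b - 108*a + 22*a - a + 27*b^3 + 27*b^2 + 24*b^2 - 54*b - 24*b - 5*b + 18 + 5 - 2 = 36*a^3 - 240*a^2 - 87*a + 27*b^3 + b^2*(219*a + 51) + b*(348*a^2 - 52*a - 83) + 21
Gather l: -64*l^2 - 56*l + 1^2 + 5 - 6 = -64*l^2 - 56*l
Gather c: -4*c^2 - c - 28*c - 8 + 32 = -4*c^2 - 29*c + 24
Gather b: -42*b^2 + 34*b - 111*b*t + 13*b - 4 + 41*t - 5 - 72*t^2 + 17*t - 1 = -42*b^2 + b*(47 - 111*t) - 72*t^2 + 58*t - 10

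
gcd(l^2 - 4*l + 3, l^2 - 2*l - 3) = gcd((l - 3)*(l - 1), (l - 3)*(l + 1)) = l - 3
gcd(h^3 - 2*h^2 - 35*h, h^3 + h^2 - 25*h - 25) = h + 5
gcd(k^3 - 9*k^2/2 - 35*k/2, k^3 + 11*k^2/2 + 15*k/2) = k^2 + 5*k/2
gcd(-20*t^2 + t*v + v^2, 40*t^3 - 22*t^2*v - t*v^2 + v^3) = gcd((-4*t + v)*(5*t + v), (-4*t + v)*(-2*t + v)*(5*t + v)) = 20*t^2 - t*v - v^2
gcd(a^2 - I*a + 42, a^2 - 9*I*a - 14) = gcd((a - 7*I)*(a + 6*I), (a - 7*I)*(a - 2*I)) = a - 7*I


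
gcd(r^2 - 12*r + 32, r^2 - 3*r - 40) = r - 8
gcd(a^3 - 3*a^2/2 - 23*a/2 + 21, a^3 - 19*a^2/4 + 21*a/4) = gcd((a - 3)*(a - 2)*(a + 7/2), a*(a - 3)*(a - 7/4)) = a - 3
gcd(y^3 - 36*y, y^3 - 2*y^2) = y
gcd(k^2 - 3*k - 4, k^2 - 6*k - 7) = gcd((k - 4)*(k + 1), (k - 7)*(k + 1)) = k + 1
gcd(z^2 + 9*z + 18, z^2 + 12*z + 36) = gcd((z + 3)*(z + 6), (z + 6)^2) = z + 6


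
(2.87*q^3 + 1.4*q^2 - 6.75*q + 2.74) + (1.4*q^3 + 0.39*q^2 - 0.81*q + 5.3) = 4.27*q^3 + 1.79*q^2 - 7.56*q + 8.04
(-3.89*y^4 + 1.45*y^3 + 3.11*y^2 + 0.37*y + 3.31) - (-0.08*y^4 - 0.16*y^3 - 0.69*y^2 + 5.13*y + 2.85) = -3.81*y^4 + 1.61*y^3 + 3.8*y^2 - 4.76*y + 0.46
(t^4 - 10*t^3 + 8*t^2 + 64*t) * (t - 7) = t^5 - 17*t^4 + 78*t^3 + 8*t^2 - 448*t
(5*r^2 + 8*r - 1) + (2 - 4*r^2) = r^2 + 8*r + 1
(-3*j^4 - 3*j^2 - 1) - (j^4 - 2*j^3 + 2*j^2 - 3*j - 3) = -4*j^4 + 2*j^3 - 5*j^2 + 3*j + 2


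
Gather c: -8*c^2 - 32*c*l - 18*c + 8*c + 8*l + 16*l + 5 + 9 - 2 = -8*c^2 + c*(-32*l - 10) + 24*l + 12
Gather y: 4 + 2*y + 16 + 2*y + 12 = 4*y + 32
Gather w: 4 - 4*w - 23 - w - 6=-5*w - 25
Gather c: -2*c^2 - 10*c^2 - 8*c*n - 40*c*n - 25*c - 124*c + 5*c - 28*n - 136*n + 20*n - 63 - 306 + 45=-12*c^2 + c*(-48*n - 144) - 144*n - 324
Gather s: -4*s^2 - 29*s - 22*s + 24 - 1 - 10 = -4*s^2 - 51*s + 13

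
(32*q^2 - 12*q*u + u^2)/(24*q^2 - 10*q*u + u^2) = (8*q - u)/(6*q - u)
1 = 1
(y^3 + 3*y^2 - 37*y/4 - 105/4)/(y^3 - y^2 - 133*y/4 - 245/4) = (y - 3)/(y - 7)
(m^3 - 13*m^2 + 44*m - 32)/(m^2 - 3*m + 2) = (m^2 - 12*m + 32)/(m - 2)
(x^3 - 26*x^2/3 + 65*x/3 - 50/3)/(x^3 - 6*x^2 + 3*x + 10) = (x - 5/3)/(x + 1)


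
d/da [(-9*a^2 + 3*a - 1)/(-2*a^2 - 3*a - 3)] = (33*a^2 + 50*a - 12)/(4*a^4 + 12*a^3 + 21*a^2 + 18*a + 9)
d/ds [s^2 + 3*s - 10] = 2*s + 3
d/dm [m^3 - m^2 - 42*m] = 3*m^2 - 2*m - 42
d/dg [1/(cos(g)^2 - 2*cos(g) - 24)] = 2*(cos(g) - 1)*sin(g)/(sin(g)^2 + 2*cos(g) + 23)^2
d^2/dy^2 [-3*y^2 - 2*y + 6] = -6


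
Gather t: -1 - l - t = -l - t - 1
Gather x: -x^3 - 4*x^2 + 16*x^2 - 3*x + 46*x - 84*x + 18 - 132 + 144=-x^3 + 12*x^2 - 41*x + 30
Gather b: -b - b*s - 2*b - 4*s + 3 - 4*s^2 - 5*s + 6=b*(-s - 3) - 4*s^2 - 9*s + 9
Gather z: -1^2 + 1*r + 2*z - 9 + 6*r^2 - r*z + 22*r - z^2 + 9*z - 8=6*r^2 + 23*r - z^2 + z*(11 - r) - 18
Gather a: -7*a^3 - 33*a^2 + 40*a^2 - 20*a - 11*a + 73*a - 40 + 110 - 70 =-7*a^3 + 7*a^2 + 42*a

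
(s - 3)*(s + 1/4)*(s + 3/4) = s^3 - 2*s^2 - 45*s/16 - 9/16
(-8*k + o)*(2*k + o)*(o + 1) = -16*k^2*o - 16*k^2 - 6*k*o^2 - 6*k*o + o^3 + o^2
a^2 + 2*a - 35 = (a - 5)*(a + 7)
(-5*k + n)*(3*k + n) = -15*k^2 - 2*k*n + n^2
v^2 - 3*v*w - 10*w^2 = (v - 5*w)*(v + 2*w)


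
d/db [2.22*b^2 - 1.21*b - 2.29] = 4.44*b - 1.21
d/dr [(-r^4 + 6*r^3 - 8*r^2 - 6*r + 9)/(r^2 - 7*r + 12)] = (-2*r^3 + 15*r^2 - 24*r - 1)/(r^2 - 8*r + 16)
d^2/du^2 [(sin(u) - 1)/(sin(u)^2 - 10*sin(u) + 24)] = (-sin(u)^5 - 6*sin(u)^4 + 116*sin(u)^3 - 242*sin(u)^2 - 420*sin(u) + 328)/(sin(u)^2 - 10*sin(u) + 24)^3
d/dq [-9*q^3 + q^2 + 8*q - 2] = -27*q^2 + 2*q + 8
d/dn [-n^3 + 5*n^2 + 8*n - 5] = -3*n^2 + 10*n + 8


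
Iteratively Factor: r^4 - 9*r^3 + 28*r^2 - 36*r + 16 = (r - 1)*(r^3 - 8*r^2 + 20*r - 16) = (r - 2)*(r - 1)*(r^2 - 6*r + 8) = (r - 2)^2*(r - 1)*(r - 4)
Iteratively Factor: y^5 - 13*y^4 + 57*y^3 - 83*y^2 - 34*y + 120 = (y - 2)*(y^4 - 11*y^3 + 35*y^2 - 13*y - 60) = (y - 5)*(y - 2)*(y^3 - 6*y^2 + 5*y + 12) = (y - 5)*(y - 3)*(y - 2)*(y^2 - 3*y - 4) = (y - 5)*(y - 3)*(y - 2)*(y + 1)*(y - 4)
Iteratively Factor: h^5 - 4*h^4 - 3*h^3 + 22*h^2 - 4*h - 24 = (h + 1)*(h^4 - 5*h^3 + 2*h^2 + 20*h - 24) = (h - 2)*(h + 1)*(h^3 - 3*h^2 - 4*h + 12) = (h - 2)*(h + 1)*(h + 2)*(h^2 - 5*h + 6) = (h - 2)^2*(h + 1)*(h + 2)*(h - 3)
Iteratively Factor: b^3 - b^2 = (b)*(b^2 - b) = b*(b - 1)*(b)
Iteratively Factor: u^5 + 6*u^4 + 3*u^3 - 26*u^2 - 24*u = (u - 2)*(u^4 + 8*u^3 + 19*u^2 + 12*u) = u*(u - 2)*(u^3 + 8*u^2 + 19*u + 12) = u*(u - 2)*(u + 4)*(u^2 + 4*u + 3) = u*(u - 2)*(u + 3)*(u + 4)*(u + 1)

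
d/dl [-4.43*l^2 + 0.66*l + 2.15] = 0.66 - 8.86*l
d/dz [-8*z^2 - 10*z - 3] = -16*z - 10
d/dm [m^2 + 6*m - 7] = 2*m + 6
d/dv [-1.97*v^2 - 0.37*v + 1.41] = -3.94*v - 0.37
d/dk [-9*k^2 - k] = -18*k - 1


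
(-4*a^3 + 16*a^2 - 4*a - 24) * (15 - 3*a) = 12*a^4 - 108*a^3 + 252*a^2 + 12*a - 360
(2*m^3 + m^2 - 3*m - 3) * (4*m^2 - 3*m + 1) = 8*m^5 - 2*m^4 - 13*m^3 - 2*m^2 + 6*m - 3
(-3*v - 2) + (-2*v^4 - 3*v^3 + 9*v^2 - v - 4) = -2*v^4 - 3*v^3 + 9*v^2 - 4*v - 6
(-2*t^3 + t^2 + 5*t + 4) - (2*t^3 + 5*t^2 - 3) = -4*t^3 - 4*t^2 + 5*t + 7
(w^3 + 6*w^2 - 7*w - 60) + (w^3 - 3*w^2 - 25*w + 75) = 2*w^3 + 3*w^2 - 32*w + 15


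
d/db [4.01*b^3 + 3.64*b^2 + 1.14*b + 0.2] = 12.03*b^2 + 7.28*b + 1.14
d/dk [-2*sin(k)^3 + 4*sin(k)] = 6*cos(k)^3 - 2*cos(k)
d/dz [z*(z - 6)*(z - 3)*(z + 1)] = 4*z^3 - 24*z^2 + 18*z + 18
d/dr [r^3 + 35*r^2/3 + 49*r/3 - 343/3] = 3*r^2 + 70*r/3 + 49/3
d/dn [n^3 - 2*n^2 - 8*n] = 3*n^2 - 4*n - 8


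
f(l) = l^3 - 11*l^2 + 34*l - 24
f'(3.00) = -5.00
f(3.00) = 6.00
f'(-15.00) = 1039.00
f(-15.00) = -6384.00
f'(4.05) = -5.89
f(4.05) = -0.30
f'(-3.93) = 166.79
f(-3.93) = -388.21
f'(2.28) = -0.56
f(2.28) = 8.19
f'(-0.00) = 34.00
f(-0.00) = -24.00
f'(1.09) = 13.58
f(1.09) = 1.29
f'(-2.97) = 125.80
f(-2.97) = -248.21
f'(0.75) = 19.19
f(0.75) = -4.27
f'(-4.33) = 185.51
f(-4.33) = -458.64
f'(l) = 3*l^2 - 22*l + 34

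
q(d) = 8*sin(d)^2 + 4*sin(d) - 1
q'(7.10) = 10.72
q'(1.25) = 6.05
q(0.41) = 1.87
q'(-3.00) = -1.72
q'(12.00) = -3.87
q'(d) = 16*sin(d)*cos(d) + 4*cos(d)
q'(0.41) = 9.52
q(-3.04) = -1.32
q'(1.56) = 0.22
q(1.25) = 10.00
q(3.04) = -0.51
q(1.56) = 11.00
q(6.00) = -1.49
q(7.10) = 6.17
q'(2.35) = -10.81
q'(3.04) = -5.59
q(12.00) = -0.84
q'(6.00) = -0.45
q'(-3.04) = -2.37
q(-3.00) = -1.41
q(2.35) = 5.90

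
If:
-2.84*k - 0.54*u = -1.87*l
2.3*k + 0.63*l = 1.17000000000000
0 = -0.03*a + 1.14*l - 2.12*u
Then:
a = 20.7327181373354 - 62.9171674712379*u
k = 0.359249285737743 - 0.0558602344750583*u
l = 0.203934189353387*u + 0.545597845719352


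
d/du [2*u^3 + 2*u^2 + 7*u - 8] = 6*u^2 + 4*u + 7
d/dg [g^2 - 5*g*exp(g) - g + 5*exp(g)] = -5*g*exp(g) + 2*g - 1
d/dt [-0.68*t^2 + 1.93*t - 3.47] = 1.93 - 1.36*t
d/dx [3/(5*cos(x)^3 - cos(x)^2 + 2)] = 3*(15*cos(x) - 2)*sin(x)*cos(x)/(5*cos(x)^3 - cos(x)^2 + 2)^2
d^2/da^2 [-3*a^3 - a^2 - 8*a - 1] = -18*a - 2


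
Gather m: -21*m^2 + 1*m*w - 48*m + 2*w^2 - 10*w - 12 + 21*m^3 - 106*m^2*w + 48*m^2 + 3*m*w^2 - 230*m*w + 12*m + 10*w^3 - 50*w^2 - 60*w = 21*m^3 + m^2*(27 - 106*w) + m*(3*w^2 - 229*w - 36) + 10*w^3 - 48*w^2 - 70*w - 12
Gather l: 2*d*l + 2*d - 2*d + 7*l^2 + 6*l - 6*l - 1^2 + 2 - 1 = 2*d*l + 7*l^2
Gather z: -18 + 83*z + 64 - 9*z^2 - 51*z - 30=-9*z^2 + 32*z + 16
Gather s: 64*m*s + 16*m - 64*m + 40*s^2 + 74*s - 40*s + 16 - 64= -48*m + 40*s^2 + s*(64*m + 34) - 48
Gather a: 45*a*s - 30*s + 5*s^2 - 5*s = 45*a*s + 5*s^2 - 35*s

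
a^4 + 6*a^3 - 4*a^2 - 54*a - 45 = (a - 3)*(a + 1)*(a + 3)*(a + 5)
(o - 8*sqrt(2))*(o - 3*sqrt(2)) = o^2 - 11*sqrt(2)*o + 48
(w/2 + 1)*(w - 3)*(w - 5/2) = w^3/2 - 7*w^2/4 - 7*w/4 + 15/2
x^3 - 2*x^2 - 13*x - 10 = (x - 5)*(x + 1)*(x + 2)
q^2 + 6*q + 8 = (q + 2)*(q + 4)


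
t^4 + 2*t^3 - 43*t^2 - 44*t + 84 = (t - 6)*(t - 1)*(t + 2)*(t + 7)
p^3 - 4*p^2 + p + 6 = (p - 3)*(p - 2)*(p + 1)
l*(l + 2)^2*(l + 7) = l^4 + 11*l^3 + 32*l^2 + 28*l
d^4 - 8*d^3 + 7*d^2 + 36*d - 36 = (d - 6)*(d - 3)*(d - 1)*(d + 2)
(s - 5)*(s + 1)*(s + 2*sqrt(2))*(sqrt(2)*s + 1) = sqrt(2)*s^4 - 4*sqrt(2)*s^3 + 5*s^3 - 20*s^2 - 3*sqrt(2)*s^2 - 25*s - 8*sqrt(2)*s - 10*sqrt(2)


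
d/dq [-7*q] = -7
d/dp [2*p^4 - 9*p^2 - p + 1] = 8*p^3 - 18*p - 1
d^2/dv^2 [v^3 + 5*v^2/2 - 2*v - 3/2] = 6*v + 5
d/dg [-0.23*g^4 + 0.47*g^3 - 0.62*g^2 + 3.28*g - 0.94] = -0.92*g^3 + 1.41*g^2 - 1.24*g + 3.28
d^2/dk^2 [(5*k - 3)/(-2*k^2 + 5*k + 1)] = 2*((4*k - 5)^2*(5*k - 3) + (30*k - 31)*(-2*k^2 + 5*k + 1))/(-2*k^2 + 5*k + 1)^3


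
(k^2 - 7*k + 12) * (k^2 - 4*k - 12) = k^4 - 11*k^3 + 28*k^2 + 36*k - 144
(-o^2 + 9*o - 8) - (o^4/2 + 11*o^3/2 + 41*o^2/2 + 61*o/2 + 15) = -o^4/2 - 11*o^3/2 - 43*o^2/2 - 43*o/2 - 23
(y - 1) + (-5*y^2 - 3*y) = -5*y^2 - 2*y - 1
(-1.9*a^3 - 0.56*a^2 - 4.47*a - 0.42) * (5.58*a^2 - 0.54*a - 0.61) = -10.602*a^5 - 2.0988*a^4 - 23.4812*a^3 + 0.4118*a^2 + 2.9535*a + 0.2562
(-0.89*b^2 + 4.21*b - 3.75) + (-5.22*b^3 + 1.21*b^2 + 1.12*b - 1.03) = -5.22*b^3 + 0.32*b^2 + 5.33*b - 4.78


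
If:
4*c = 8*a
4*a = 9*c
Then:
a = 0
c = 0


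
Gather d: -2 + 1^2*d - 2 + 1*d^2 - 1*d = d^2 - 4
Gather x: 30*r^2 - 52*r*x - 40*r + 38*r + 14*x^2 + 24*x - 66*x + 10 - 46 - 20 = 30*r^2 - 2*r + 14*x^2 + x*(-52*r - 42) - 56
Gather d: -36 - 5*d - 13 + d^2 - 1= d^2 - 5*d - 50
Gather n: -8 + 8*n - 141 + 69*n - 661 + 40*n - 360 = 117*n - 1170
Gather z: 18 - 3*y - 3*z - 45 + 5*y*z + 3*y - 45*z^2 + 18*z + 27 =-45*z^2 + z*(5*y + 15)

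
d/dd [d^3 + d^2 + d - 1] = 3*d^2 + 2*d + 1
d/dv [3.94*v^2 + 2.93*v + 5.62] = 7.88*v + 2.93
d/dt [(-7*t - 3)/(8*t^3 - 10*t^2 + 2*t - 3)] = (112*t^3 + 2*t^2 - 60*t + 27)/(64*t^6 - 160*t^5 + 132*t^4 - 88*t^3 + 64*t^2 - 12*t + 9)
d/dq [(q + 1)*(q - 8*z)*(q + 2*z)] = 3*q^2 - 12*q*z + 2*q - 16*z^2 - 6*z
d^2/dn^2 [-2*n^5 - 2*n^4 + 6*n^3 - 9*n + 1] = 4*n*(-10*n^2 - 6*n + 9)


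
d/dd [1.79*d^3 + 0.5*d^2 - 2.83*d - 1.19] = 5.37*d^2 + 1.0*d - 2.83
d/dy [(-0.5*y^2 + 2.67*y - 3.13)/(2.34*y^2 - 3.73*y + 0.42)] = (-4.3828*y^2 + 14.2284*y - 10.5535)/(5.4756*y^4 - 17.4564*y^3 + 15.8785*y^2 - 3.1332*y + 0.1764)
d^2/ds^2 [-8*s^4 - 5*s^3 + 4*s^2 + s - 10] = -96*s^2 - 30*s + 8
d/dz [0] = 0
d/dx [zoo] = 0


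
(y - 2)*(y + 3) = y^2 + y - 6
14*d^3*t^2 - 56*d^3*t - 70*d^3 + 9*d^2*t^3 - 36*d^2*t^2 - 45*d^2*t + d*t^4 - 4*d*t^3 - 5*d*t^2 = (2*d + t)*(7*d + t)*(t - 5)*(d*t + d)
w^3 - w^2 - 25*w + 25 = (w - 5)*(w - 1)*(w + 5)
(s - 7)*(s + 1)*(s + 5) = s^3 - s^2 - 37*s - 35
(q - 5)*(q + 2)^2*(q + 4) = q^4 + 3*q^3 - 20*q^2 - 84*q - 80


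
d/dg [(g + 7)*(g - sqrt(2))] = 2*g - sqrt(2) + 7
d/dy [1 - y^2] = -2*y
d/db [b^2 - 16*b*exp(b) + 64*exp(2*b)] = -16*b*exp(b) + 2*b + 128*exp(2*b) - 16*exp(b)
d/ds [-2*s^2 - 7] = -4*s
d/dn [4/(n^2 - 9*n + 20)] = 4*(9 - 2*n)/(n^2 - 9*n + 20)^2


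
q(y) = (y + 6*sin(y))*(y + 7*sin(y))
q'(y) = (y + 6*sin(y))*(7*cos(y) + 1) + (y + 7*sin(y))*(6*cos(y) + 1) = 13*y*cos(y) + 2*y + 13*sin(y) + 42*sin(2*y)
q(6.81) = 101.50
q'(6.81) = 133.19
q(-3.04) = 13.68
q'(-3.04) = 40.39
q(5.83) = 8.86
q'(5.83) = 41.04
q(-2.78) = 25.77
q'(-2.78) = 51.44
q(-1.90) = 64.59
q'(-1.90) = 17.58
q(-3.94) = 0.38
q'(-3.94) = -4.81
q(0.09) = 0.45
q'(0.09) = 10.03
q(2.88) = 20.79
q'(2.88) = -48.03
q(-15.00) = 369.57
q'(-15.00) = 151.18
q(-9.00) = 136.35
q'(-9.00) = 114.79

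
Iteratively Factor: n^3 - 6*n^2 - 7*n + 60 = (n - 5)*(n^2 - n - 12) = (n - 5)*(n - 4)*(n + 3)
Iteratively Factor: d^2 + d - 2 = (d + 2)*(d - 1)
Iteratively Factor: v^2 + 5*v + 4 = (v + 1)*(v + 4)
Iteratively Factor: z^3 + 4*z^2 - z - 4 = (z + 1)*(z^2 + 3*z - 4) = (z - 1)*(z + 1)*(z + 4)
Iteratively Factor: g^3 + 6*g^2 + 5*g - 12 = (g - 1)*(g^2 + 7*g + 12) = (g - 1)*(g + 3)*(g + 4)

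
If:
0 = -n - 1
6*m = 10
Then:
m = 5/3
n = -1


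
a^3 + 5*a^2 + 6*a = a*(a + 2)*(a + 3)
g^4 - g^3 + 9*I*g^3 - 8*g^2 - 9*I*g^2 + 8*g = g*(g - 1)*(g + I)*(g + 8*I)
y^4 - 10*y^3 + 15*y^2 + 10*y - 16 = (y - 8)*(y - 2)*(y - 1)*(y + 1)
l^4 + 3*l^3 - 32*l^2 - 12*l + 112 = (l - 4)*(l - 2)*(l + 2)*(l + 7)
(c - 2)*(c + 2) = c^2 - 4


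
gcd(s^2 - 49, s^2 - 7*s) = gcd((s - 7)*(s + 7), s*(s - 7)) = s - 7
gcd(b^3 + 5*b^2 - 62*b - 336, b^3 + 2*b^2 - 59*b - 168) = b^2 - b - 56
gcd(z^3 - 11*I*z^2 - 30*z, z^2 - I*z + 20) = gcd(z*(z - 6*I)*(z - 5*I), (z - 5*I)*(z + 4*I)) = z - 5*I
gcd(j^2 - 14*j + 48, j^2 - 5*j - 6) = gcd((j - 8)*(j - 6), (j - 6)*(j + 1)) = j - 6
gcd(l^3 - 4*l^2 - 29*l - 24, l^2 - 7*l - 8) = l^2 - 7*l - 8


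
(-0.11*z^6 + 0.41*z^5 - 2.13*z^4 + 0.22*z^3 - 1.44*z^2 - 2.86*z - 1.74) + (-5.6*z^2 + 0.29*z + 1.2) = -0.11*z^6 + 0.41*z^5 - 2.13*z^4 + 0.22*z^3 - 7.04*z^2 - 2.57*z - 0.54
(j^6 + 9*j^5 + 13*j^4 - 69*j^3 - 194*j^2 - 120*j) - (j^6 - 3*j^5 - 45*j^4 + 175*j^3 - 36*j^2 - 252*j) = 12*j^5 + 58*j^4 - 244*j^3 - 158*j^2 + 132*j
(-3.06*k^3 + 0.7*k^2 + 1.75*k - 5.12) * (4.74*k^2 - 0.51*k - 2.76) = -14.5044*k^5 + 4.8786*k^4 + 16.3836*k^3 - 27.0933*k^2 - 2.2188*k + 14.1312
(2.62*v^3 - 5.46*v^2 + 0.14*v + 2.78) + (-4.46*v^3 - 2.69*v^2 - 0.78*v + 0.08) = -1.84*v^3 - 8.15*v^2 - 0.64*v + 2.86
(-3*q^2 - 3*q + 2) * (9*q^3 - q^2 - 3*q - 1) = -27*q^5 - 24*q^4 + 30*q^3 + 10*q^2 - 3*q - 2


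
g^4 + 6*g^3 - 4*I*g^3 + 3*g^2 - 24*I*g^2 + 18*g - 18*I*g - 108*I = (g + 6)*(g - 3*I)^2*(g + 2*I)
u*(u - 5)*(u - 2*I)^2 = u^4 - 5*u^3 - 4*I*u^3 - 4*u^2 + 20*I*u^2 + 20*u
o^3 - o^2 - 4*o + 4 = (o - 2)*(o - 1)*(o + 2)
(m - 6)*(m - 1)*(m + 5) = m^3 - 2*m^2 - 29*m + 30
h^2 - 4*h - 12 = (h - 6)*(h + 2)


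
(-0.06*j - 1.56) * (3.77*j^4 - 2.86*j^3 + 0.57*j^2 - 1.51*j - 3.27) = -0.2262*j^5 - 5.7096*j^4 + 4.4274*j^3 - 0.7986*j^2 + 2.5518*j + 5.1012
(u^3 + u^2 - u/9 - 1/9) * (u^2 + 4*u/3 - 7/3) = u^5 + 7*u^4/3 - 10*u^3/9 - 70*u^2/27 + u/9 + 7/27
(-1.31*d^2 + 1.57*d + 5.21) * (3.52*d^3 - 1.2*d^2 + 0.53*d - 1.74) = -4.6112*d^5 + 7.0984*d^4 + 15.7609*d^3 - 3.1405*d^2 + 0.0295000000000001*d - 9.0654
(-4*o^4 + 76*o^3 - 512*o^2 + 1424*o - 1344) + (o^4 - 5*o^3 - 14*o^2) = -3*o^4 + 71*o^3 - 526*o^2 + 1424*o - 1344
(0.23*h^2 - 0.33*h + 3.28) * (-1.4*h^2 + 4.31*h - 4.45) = -0.322*h^4 + 1.4533*h^3 - 7.0378*h^2 + 15.6053*h - 14.596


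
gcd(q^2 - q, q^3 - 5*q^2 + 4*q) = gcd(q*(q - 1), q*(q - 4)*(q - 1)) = q^2 - q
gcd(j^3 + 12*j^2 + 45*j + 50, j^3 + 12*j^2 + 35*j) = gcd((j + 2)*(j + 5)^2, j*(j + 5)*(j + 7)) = j + 5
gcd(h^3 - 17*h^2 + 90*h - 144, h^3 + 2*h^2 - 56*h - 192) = h - 8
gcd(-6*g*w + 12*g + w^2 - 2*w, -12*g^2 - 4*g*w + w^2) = -6*g + w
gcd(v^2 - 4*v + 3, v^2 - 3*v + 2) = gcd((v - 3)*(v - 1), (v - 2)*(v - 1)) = v - 1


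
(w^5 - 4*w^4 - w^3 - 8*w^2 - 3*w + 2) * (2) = 2*w^5 - 8*w^4 - 2*w^3 - 16*w^2 - 6*w + 4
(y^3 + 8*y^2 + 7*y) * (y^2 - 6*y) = y^5 + 2*y^4 - 41*y^3 - 42*y^2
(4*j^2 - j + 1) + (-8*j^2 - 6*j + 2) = -4*j^2 - 7*j + 3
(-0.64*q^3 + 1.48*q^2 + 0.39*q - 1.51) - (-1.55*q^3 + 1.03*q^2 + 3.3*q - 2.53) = 0.91*q^3 + 0.45*q^2 - 2.91*q + 1.02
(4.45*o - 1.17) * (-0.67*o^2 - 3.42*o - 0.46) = -2.9815*o^3 - 14.4351*o^2 + 1.9544*o + 0.5382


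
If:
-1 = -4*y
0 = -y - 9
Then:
No Solution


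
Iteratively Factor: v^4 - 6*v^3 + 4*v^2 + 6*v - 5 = (v - 5)*(v^3 - v^2 - v + 1) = (v - 5)*(v - 1)*(v^2 - 1) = (v - 5)*(v - 1)*(v + 1)*(v - 1)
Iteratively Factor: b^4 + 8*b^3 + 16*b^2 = (b + 4)*(b^3 + 4*b^2) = (b + 4)^2*(b^2) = b*(b + 4)^2*(b)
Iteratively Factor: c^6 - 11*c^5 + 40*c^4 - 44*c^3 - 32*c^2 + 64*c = (c - 4)*(c^5 - 7*c^4 + 12*c^3 + 4*c^2 - 16*c) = (c - 4)*(c + 1)*(c^4 - 8*c^3 + 20*c^2 - 16*c) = (c - 4)*(c - 2)*(c + 1)*(c^3 - 6*c^2 + 8*c) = c*(c - 4)*(c - 2)*(c + 1)*(c^2 - 6*c + 8) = c*(c - 4)*(c - 2)^2*(c + 1)*(c - 4)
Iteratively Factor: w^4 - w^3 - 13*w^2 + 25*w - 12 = (w - 1)*(w^3 - 13*w + 12) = (w - 1)*(w + 4)*(w^2 - 4*w + 3) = (w - 3)*(w - 1)*(w + 4)*(w - 1)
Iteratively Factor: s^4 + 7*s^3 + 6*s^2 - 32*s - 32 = (s + 4)*(s^3 + 3*s^2 - 6*s - 8) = (s + 1)*(s + 4)*(s^2 + 2*s - 8) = (s - 2)*(s + 1)*(s + 4)*(s + 4)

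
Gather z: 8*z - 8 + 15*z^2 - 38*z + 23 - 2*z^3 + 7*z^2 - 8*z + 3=-2*z^3 + 22*z^2 - 38*z + 18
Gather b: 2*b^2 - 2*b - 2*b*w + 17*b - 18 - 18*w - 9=2*b^2 + b*(15 - 2*w) - 18*w - 27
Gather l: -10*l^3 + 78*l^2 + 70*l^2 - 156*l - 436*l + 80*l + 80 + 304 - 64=-10*l^3 + 148*l^2 - 512*l + 320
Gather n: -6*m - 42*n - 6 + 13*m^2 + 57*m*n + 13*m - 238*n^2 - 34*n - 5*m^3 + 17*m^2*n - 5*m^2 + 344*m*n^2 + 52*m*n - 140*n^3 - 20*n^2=-5*m^3 + 8*m^2 + 7*m - 140*n^3 + n^2*(344*m - 258) + n*(17*m^2 + 109*m - 76) - 6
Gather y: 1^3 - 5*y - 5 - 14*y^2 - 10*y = -14*y^2 - 15*y - 4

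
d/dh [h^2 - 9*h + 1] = 2*h - 9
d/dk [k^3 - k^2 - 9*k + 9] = 3*k^2 - 2*k - 9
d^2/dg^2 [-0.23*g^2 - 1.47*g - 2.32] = -0.460000000000000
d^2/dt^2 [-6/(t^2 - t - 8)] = 12*(-t^2 + t + (2*t - 1)^2 + 8)/(-t^2 + t + 8)^3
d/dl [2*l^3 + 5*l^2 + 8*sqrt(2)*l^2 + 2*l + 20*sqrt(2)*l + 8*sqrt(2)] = 6*l^2 + 10*l + 16*sqrt(2)*l + 2 + 20*sqrt(2)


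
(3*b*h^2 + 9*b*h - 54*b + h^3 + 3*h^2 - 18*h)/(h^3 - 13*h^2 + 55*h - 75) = (3*b*h + 18*b + h^2 + 6*h)/(h^2 - 10*h + 25)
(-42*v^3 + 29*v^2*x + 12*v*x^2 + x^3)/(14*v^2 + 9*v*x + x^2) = (-6*v^2 + 5*v*x + x^2)/(2*v + x)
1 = 1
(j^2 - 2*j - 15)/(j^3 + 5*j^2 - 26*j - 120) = (j + 3)/(j^2 + 10*j + 24)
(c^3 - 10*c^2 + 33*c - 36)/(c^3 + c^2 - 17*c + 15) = (c^2 - 7*c + 12)/(c^2 + 4*c - 5)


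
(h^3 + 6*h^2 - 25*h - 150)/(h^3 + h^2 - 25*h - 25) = (h + 6)/(h + 1)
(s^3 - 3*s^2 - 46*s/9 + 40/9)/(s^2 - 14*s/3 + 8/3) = s + 5/3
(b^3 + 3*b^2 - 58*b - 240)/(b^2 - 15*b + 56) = (b^2 + 11*b + 30)/(b - 7)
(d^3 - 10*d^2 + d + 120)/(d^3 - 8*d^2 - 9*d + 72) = (d - 5)/(d - 3)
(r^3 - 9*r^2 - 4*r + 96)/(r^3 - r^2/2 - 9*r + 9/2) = 2*(r^2 - 12*r + 32)/(2*r^2 - 7*r + 3)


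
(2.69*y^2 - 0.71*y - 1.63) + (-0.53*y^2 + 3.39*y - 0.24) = 2.16*y^2 + 2.68*y - 1.87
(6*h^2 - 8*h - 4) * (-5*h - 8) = -30*h^3 - 8*h^2 + 84*h + 32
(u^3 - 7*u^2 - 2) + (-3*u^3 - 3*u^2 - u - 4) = -2*u^3 - 10*u^2 - u - 6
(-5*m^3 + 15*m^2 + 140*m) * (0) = 0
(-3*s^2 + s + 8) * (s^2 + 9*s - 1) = -3*s^4 - 26*s^3 + 20*s^2 + 71*s - 8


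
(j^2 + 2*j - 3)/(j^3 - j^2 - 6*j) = (-j^2 - 2*j + 3)/(j*(-j^2 + j + 6))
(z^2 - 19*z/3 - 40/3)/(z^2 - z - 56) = (z + 5/3)/(z + 7)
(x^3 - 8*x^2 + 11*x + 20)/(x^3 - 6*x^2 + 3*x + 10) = (x - 4)/(x - 2)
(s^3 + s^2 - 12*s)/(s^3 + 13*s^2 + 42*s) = (s^2 + s - 12)/(s^2 + 13*s + 42)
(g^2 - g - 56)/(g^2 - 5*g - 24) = (g + 7)/(g + 3)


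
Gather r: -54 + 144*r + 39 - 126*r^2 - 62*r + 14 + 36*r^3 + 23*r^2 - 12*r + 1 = 36*r^3 - 103*r^2 + 70*r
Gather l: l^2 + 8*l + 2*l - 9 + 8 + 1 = l^2 + 10*l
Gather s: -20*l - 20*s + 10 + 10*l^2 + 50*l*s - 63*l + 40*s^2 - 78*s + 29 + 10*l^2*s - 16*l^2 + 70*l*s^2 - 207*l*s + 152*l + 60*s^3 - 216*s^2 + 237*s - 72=-6*l^2 + 69*l + 60*s^3 + s^2*(70*l - 176) + s*(10*l^2 - 157*l + 139) - 33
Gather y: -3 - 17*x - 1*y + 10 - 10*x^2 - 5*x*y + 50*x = -10*x^2 + 33*x + y*(-5*x - 1) + 7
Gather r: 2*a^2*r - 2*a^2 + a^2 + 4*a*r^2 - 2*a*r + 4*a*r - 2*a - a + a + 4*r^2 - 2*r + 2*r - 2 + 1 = -a^2 - 2*a + r^2*(4*a + 4) + r*(2*a^2 + 2*a) - 1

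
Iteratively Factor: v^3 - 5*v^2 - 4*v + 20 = (v - 2)*(v^2 - 3*v - 10) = (v - 2)*(v + 2)*(v - 5)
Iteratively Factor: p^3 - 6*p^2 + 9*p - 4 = (p - 4)*(p^2 - 2*p + 1) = (p - 4)*(p - 1)*(p - 1)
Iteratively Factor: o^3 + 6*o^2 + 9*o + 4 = (o + 1)*(o^2 + 5*o + 4) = (o + 1)^2*(o + 4)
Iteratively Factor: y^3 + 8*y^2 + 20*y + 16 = (y + 2)*(y^2 + 6*y + 8) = (y + 2)^2*(y + 4)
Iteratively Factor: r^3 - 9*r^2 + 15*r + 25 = (r + 1)*(r^2 - 10*r + 25) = (r - 5)*(r + 1)*(r - 5)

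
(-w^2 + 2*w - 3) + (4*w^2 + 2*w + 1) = 3*w^2 + 4*w - 2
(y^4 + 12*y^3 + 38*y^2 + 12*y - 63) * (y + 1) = y^5 + 13*y^4 + 50*y^3 + 50*y^2 - 51*y - 63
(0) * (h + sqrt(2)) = 0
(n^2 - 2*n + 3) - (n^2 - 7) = 10 - 2*n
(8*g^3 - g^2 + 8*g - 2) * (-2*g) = -16*g^4 + 2*g^3 - 16*g^2 + 4*g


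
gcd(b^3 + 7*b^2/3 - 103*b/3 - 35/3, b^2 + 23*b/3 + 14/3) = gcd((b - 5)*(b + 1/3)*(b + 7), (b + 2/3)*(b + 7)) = b + 7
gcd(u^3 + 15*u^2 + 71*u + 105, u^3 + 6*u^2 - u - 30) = u^2 + 8*u + 15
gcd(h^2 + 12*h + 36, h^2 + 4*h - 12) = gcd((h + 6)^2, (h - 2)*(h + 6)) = h + 6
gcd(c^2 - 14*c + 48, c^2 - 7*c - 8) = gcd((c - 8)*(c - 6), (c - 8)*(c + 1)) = c - 8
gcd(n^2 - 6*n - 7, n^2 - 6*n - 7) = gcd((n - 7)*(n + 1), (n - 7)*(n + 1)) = n^2 - 6*n - 7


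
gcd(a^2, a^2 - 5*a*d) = a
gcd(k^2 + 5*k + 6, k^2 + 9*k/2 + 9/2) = k + 3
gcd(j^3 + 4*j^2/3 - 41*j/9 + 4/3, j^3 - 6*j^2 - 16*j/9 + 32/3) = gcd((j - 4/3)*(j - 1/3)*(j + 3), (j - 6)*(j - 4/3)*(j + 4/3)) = j - 4/3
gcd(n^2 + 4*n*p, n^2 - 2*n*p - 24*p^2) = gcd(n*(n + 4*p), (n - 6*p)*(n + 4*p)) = n + 4*p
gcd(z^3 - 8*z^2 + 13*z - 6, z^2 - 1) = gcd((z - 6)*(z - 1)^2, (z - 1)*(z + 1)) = z - 1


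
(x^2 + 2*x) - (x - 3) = x^2 + x + 3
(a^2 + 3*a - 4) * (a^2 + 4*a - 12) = a^4 + 7*a^3 - 4*a^2 - 52*a + 48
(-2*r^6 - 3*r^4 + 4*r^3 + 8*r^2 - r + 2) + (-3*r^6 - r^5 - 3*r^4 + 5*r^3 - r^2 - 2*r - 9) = -5*r^6 - r^5 - 6*r^4 + 9*r^3 + 7*r^2 - 3*r - 7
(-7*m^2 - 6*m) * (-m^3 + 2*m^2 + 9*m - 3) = 7*m^5 - 8*m^4 - 75*m^3 - 33*m^2 + 18*m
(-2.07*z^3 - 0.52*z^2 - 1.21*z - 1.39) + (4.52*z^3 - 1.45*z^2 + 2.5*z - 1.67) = 2.45*z^3 - 1.97*z^2 + 1.29*z - 3.06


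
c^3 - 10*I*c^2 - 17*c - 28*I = (c - 7*I)*(c - 4*I)*(c + I)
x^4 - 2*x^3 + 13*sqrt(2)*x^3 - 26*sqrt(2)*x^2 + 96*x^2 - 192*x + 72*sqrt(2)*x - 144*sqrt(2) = (x - 2)*(x + sqrt(2))*(x + 6*sqrt(2))^2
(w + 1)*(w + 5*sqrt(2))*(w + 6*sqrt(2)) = w^3 + w^2 + 11*sqrt(2)*w^2 + 11*sqrt(2)*w + 60*w + 60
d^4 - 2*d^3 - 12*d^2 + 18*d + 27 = (d - 3)^2*(d + 1)*(d + 3)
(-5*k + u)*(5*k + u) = -25*k^2 + u^2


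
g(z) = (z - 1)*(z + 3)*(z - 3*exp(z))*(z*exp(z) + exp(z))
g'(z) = (1 - 3*exp(z))*(z - 1)*(z + 3)*(z*exp(z) + exp(z)) + (z - 1)*(z + 3)*(z - 3*exp(z))*(z*exp(z) + 2*exp(z)) + (z - 1)*(z - 3*exp(z))*(z*exp(z) + exp(z)) + (z + 3)*(z - 3*exp(z))*(z*exp(z) + exp(z))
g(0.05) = 9.93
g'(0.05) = 19.08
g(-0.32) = 4.36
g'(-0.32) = 11.16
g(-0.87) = 0.46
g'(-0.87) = 4.04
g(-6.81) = 1.30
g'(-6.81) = 0.38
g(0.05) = 9.93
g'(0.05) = 19.08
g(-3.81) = 0.94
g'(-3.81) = -0.98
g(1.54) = -361.74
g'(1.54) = -1631.15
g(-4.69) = 1.54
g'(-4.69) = -0.38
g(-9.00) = 0.53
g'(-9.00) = 0.27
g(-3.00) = 0.00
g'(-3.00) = -1.25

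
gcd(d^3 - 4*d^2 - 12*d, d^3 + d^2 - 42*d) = d^2 - 6*d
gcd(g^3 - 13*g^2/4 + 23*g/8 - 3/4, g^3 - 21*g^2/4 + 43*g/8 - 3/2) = g^2 - 5*g/4 + 3/8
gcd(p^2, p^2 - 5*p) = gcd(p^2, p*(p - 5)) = p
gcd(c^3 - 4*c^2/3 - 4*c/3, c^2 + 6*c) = c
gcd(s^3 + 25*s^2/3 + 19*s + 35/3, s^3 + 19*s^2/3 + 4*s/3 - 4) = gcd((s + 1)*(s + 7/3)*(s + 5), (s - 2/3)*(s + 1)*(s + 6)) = s + 1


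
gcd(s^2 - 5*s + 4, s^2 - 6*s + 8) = s - 4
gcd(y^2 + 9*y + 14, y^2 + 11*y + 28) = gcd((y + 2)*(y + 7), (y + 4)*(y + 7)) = y + 7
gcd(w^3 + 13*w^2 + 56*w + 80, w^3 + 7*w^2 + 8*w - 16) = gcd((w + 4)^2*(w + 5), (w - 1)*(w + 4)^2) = w^2 + 8*w + 16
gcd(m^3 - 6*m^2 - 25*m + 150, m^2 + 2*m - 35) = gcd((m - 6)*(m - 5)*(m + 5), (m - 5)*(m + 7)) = m - 5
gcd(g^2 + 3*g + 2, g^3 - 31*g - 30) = g + 1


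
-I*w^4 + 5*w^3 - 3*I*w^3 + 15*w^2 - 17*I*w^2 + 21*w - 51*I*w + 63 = (w + 3)*(w - 3*I)*(w + 7*I)*(-I*w + 1)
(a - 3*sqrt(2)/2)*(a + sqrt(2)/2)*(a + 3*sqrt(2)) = a^3 + 2*sqrt(2)*a^2 - 15*a/2 - 9*sqrt(2)/2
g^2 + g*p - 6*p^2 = (g - 2*p)*(g + 3*p)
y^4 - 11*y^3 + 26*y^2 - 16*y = y*(y - 8)*(y - 2)*(y - 1)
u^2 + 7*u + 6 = (u + 1)*(u + 6)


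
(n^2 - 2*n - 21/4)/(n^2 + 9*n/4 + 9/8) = 2*(2*n - 7)/(4*n + 3)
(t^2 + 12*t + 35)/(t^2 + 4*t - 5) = (t + 7)/(t - 1)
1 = 1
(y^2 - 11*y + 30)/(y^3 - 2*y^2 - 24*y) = (y - 5)/(y*(y + 4))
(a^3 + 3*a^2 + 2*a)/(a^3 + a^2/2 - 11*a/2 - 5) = 2*a/(2*a - 5)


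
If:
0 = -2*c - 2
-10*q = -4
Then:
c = -1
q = 2/5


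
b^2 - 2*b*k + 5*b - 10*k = (b + 5)*(b - 2*k)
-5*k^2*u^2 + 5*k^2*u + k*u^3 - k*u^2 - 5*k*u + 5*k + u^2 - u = (-5*k + u)*(u - 1)*(k*u + 1)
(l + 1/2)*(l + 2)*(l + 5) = l^3 + 15*l^2/2 + 27*l/2 + 5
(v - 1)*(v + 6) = v^2 + 5*v - 6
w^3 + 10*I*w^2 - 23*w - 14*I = (w + I)*(w + 2*I)*(w + 7*I)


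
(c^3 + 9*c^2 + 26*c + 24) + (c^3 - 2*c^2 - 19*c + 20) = 2*c^3 + 7*c^2 + 7*c + 44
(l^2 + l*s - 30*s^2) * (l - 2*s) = l^3 - l^2*s - 32*l*s^2 + 60*s^3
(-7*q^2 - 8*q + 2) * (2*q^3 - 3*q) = -14*q^5 - 16*q^4 + 25*q^3 + 24*q^2 - 6*q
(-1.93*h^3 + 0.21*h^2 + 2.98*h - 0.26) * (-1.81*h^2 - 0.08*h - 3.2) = 3.4933*h^5 - 0.2257*h^4 + 0.7654*h^3 - 0.4398*h^2 - 9.5152*h + 0.832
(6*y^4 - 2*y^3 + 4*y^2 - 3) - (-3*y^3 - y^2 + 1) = 6*y^4 + y^3 + 5*y^2 - 4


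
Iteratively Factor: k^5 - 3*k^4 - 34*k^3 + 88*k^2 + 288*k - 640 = (k - 4)*(k^4 + k^3 - 30*k^2 - 32*k + 160) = (k - 4)*(k - 2)*(k^3 + 3*k^2 - 24*k - 80) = (k - 5)*(k - 4)*(k - 2)*(k^2 + 8*k + 16) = (k - 5)*(k - 4)*(k - 2)*(k + 4)*(k + 4)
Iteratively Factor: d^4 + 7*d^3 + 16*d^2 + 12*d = (d + 2)*(d^3 + 5*d^2 + 6*d) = (d + 2)*(d + 3)*(d^2 + 2*d) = d*(d + 2)*(d + 3)*(d + 2)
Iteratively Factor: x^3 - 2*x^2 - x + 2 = (x - 1)*(x^2 - x - 2) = (x - 1)*(x + 1)*(x - 2)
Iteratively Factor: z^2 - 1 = (z + 1)*(z - 1)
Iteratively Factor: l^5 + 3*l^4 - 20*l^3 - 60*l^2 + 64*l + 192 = (l + 3)*(l^4 - 20*l^2 + 64) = (l - 4)*(l + 3)*(l^3 + 4*l^2 - 4*l - 16) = (l - 4)*(l + 2)*(l + 3)*(l^2 + 2*l - 8) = (l - 4)*(l + 2)*(l + 3)*(l + 4)*(l - 2)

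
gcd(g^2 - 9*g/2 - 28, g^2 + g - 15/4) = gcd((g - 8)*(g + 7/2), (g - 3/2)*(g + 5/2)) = 1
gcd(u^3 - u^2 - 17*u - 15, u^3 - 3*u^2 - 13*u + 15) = u^2 - 2*u - 15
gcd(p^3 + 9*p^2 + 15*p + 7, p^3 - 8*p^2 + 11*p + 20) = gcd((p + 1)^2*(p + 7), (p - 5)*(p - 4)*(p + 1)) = p + 1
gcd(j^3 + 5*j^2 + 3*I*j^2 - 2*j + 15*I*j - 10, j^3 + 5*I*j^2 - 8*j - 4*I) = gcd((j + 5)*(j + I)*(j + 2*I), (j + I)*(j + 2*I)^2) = j^2 + 3*I*j - 2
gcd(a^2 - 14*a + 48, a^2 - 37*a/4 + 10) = a - 8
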